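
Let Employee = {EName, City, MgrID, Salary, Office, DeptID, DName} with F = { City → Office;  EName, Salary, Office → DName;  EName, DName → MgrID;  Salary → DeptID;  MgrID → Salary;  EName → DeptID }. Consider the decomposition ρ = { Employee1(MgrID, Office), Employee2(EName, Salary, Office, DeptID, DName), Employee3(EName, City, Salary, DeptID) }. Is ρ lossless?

No

Chase test. Columns are EName, City, MgrID, Salary, Office, DeptID, DName; row i has aⱼ where attribute j ∈ Employeei, else bᵢⱼ.
Initial tableau (one row per fragment):
  row 1: b11 b12 a3 b14 a5 b16 b17
  row 2: a1 b22 b23 a4 a5 a6 a7
  row 3: a1 a2 b33 a4 b35 a6 b37
No row becomes fully distinguished — the join is lossy.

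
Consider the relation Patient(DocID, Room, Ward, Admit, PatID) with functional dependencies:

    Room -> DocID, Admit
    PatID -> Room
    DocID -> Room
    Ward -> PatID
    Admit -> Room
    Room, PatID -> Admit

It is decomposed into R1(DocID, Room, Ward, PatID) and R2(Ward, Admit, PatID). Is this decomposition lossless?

Yes

Common attributes: R1 ∩ R2 = {Ward, PatID}.
Closure of {Ward, PatID}: PatID → Room applies, adding Room; Room, PatID → Admit applies, adding Admit; Room → DocID, Admit applies, adding DocID. So (Ward, PatID)⁺ = {DocID, Room, Ward, Admit, PatID}.
This closure contains every attribute of R1, so R1 ∩ R2 → R1. The join is lossless.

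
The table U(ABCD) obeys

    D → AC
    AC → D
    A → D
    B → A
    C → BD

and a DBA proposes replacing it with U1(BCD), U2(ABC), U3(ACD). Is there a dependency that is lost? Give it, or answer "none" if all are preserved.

none

D → AC lies within U3.
AC → D lies within U3.
A → D lies within U3.
B → A lies within U2.
C → BD lies within U1.
Every dependency is enforceable on the fragments, so the decomposition is dependency-preserving.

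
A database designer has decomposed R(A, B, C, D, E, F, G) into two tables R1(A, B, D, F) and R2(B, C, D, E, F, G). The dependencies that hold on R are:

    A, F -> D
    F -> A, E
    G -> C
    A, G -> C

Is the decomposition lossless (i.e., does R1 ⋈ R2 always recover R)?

Yes

Common attributes: R1 ∩ R2 = {B, D, F}.
Closure of {B, D, F}: F → A, E applies, adding A, E. So (B, D, F)⁺ = {A, B, D, E, F}.
This closure contains every attribute of R1, so R1 ∩ R2 → R1. The join is lossless.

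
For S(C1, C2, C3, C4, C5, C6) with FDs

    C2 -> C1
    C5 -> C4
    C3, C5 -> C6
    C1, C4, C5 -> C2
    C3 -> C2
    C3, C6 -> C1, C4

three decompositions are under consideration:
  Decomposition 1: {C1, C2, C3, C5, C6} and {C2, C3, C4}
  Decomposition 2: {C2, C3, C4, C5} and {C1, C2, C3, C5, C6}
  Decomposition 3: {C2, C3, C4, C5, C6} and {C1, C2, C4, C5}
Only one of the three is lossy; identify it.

Decomposition 1: common = {C2, C3}, closure = {C1, C2, C3} → lossy.
Decomposition 2: common = {C2, C3, C5}, closure = {C1, C2, C3, C4, C5, C6} → lossless.
Decomposition 3: common = {C2, C4, C5}, closure = {C1, C2, C4, C5} → lossless.

Decomposition 1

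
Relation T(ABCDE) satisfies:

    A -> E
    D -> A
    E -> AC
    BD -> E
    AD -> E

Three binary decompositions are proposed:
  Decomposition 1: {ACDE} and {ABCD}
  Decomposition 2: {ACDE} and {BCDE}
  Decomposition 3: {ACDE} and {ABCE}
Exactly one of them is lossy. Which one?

Decomposition 1: common = {ACD}, closure = {ACDE} → lossless.
Decomposition 2: common = {CDE}, closure = {ACDE} → lossless.
Decomposition 3: common = {ACE}, closure = {ACE} → lossy.

Decomposition 3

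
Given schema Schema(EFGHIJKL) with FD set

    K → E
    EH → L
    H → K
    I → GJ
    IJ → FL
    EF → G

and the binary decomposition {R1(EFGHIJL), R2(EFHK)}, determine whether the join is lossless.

Common attributes: R1 ∩ R2 = {EFH}.
Closure of {EFH}: EH → L applies, adding L; H → K applies, adding K; EF → G applies, adding G. So (EFH)⁺ = {EFGHKL}.
This closure contains every attribute of R2, so R1 ∩ R2 → R2. The join is lossless.

Yes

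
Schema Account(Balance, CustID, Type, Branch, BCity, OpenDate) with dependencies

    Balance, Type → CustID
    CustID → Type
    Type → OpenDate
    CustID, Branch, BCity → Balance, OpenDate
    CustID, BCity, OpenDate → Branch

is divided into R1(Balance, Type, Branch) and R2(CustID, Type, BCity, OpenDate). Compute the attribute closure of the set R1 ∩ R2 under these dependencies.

Type, OpenDate

R1 ∩ R2 = {Type}.
Type → OpenDate applies, adding OpenDate
Closure: {Type, OpenDate}.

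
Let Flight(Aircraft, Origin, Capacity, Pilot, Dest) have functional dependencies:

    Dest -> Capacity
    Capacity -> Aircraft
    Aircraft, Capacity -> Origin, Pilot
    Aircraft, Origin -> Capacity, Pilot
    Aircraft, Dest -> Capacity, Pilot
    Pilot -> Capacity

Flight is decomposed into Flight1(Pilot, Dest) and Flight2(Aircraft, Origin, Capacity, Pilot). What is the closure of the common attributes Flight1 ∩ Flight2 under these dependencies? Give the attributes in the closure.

Aircraft, Origin, Capacity, Pilot

Flight1 ∩ Flight2 = {Pilot}.
Pilot → Capacity applies, adding Capacity
Capacity → Aircraft applies, adding Aircraft
Aircraft, Capacity → Origin, Pilot applies, adding Origin
Closure: {Aircraft, Origin, Capacity, Pilot}.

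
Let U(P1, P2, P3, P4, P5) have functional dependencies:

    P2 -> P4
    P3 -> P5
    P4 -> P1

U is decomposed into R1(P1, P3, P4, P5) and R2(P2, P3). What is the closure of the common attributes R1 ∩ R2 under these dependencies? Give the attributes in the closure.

P3, P5

R1 ∩ R2 = {P3}.
P3 → P5 applies, adding P5
Closure: {P3, P5}.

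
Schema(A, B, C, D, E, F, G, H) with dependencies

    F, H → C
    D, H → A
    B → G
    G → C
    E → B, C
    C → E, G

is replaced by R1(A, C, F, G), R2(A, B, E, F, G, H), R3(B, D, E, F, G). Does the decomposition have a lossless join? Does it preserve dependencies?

lossy and not dependency-preserving

Lossless test (chase): Rows 1 and 2 agree on G; apply G→C and equate their C entries. Rows 1 and 3 agree on G; apply G→C and equate their C entries. Rows 1 and 2 agree on C; apply C→E, G and equate their E, G entries. Rows 1 and 2 agree on E; apply E→B, C and equate their B, C entries. No row becomes fully distinguished — the join is lossy.
Dependency preservation: the restricted closure of {D, H} across the fragments never reaches {A}, so D, H → A cannot be enforced without a join — not preserved.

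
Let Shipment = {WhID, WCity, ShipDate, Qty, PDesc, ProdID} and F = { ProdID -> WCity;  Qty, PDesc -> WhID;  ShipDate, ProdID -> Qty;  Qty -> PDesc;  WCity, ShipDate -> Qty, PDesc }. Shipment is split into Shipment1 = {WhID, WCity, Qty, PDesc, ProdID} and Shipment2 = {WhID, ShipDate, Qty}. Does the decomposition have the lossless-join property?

Common attributes: Shipment1 ∩ Shipment2 = {WhID, Qty}.
Closure of {WhID, Qty}: Qty → PDesc applies, adding PDesc. So (WhID, Qty)⁺ = {WhID, Qty, PDesc}.
The closure contains neither all of Shipment1 = {WhID, WCity, Qty, PDesc, ProdID} nor all of Shipment2 = {WhID, ShipDate, Qty}, so the common attributes are not a superkey of either fragment. The join is lossy.

No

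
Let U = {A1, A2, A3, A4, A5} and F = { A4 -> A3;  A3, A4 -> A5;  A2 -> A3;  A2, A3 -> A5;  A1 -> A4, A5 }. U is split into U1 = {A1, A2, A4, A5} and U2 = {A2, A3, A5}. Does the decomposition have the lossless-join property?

Common attributes: U1 ∩ U2 = {A2, A5}.
Closure of {A2, A5}: A2 → A3 applies, adding A3. So (A2, A5)⁺ = {A2, A3, A5}.
This closure contains every attribute of U2, so U1 ∩ U2 → U2. The join is lossless.

Yes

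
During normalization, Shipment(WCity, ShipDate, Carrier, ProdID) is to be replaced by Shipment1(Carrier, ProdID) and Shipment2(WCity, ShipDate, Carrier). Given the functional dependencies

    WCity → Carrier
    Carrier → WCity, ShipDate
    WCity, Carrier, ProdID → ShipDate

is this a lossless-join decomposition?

Yes

Common attributes: Shipment1 ∩ Shipment2 = {Carrier}.
Closure of {Carrier}: Carrier → WCity, ShipDate applies, adding WCity, ShipDate. So (Carrier)⁺ = {WCity, ShipDate, Carrier}.
This closure contains every attribute of Shipment2, so Shipment1 ∩ Shipment2 → Shipment2. The join is lossless.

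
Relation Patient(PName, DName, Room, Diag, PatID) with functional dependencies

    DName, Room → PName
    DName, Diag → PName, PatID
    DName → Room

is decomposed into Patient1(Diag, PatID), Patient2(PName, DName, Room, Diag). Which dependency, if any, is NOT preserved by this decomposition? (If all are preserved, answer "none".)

DName, Diag → PName, PatID

Check DName, Diag → PName, PatID: no single fragment contains all of {PName, DName, Diag, PatID}, and the restricted closure of {DName, Diag} across the fragments never reaches {PName, PatID}.
DName, Room → PName is preserved.
DName → Room is preserved.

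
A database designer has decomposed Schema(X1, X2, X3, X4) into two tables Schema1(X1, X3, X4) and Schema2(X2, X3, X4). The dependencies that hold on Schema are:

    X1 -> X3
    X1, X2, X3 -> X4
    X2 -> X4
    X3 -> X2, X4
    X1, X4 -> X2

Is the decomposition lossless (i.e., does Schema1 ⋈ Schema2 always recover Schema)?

Common attributes: Schema1 ∩ Schema2 = {X3, X4}.
Closure of {X3, X4}: X3 → X2, X4 applies, adding X2. So (X3, X4)⁺ = {X2, X3, X4}.
This closure contains every attribute of Schema2, so Schema1 ∩ Schema2 → Schema2. The join is lossless.

Yes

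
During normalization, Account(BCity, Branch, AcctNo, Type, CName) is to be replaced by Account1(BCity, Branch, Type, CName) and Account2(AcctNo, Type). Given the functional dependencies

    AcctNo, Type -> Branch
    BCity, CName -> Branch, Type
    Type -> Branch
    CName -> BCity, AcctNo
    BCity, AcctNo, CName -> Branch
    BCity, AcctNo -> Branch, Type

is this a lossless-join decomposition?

Common attributes: Account1 ∩ Account2 = {Type}.
Closure of {Type}: Type → Branch applies, adding Branch. So (Type)⁺ = {Branch, Type}.
The closure contains neither all of Account1 = {BCity, Branch, Type, CName} nor all of Account2 = {AcctNo, Type}, so the common attributes are not a superkey of either fragment. The join is lossy.

No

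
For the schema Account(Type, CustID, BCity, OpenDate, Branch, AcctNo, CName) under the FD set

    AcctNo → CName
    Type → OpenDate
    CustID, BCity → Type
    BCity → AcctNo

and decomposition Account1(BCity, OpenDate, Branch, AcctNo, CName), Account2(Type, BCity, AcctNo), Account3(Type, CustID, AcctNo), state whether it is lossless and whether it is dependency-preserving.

Lossless test (chase): Rows 1 and 2 agree on AcctNo; apply AcctNo→CName and equate their CName entries. Rows 1 and 3 agree on AcctNo; apply AcctNo→CName and equate their CName entries. Rows 2 and 3 agree on Type; apply Type→OpenDate and equate their OpenDate entries. No row becomes fully distinguished — the join is lossy.
Dependency preservation: the restricted closure of {Type} across the fragments never reaches {OpenDate}, so Type → OpenDate cannot be enforced without a join — not preserved.

lossy and not dependency-preserving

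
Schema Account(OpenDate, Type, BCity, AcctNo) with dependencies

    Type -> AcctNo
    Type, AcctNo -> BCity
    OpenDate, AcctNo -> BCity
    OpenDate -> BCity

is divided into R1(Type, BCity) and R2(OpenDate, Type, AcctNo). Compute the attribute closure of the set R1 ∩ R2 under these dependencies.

Type, BCity, AcctNo

R1 ∩ R2 = {Type}.
Type → AcctNo applies, adding AcctNo
Type, AcctNo → BCity applies, adding BCity
Closure: {Type, BCity, AcctNo}.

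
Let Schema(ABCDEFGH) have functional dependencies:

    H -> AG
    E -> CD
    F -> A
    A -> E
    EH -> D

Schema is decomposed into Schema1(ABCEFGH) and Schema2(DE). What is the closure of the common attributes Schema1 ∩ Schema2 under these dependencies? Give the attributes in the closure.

Schema1 ∩ Schema2 = {E}.
E → CD applies, adding CD
Closure: {CDE}.

CDE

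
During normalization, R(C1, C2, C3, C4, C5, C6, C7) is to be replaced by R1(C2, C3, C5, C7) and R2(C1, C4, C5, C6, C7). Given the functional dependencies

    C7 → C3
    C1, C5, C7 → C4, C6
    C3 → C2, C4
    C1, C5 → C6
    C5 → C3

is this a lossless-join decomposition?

Yes

Common attributes: R1 ∩ R2 = {C5, C7}.
Closure of {C5, C7}: C7 → C3 applies, adding C3; C3 → C2, C4 applies, adding C2, C4. So (C5, C7)⁺ = {C2, C3, C4, C5, C7}.
This closure contains every attribute of R1, so R1 ∩ R2 → R1. The join is lossless.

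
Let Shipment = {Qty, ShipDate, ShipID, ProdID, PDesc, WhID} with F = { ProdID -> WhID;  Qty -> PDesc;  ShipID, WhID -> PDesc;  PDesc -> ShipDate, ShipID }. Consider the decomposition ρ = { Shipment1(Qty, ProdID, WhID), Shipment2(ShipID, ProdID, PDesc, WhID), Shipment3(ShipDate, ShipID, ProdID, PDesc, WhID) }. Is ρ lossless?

No

Chase test. Columns are Qty, ShipDate, ShipID, ProdID, PDesc, WhID; row i has aⱼ where attribute j ∈ Shipmenti, else bᵢⱼ.
Initial tableau (one row per fragment):
  row 1: a1 b12 b13 a4 b15 a6
  row 2: b21 b22 a3 a4 a5 a6
  row 3: b31 a2 a3 a4 a5 a6
Rows 2 and 3 agree on PDesc; apply PDesc→ShipDate, ShipID and equate their ShipDate, ShipID entries.
No row becomes fully distinguished — the join is lossy.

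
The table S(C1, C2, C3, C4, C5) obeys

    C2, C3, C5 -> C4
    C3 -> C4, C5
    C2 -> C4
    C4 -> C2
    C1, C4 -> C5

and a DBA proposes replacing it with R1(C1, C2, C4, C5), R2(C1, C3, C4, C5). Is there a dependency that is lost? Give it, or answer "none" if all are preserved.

C2, C3, C5 → C4: restricted closure across fragments reaches C4.
C3 → C4, C5 lies within R2.
C2 → C4 lies within R1.
C4 → C2 lies within R1.
C1, C4 → C5 lies within R1.
Every dependency is enforceable on the fragments, so the decomposition is dependency-preserving.

none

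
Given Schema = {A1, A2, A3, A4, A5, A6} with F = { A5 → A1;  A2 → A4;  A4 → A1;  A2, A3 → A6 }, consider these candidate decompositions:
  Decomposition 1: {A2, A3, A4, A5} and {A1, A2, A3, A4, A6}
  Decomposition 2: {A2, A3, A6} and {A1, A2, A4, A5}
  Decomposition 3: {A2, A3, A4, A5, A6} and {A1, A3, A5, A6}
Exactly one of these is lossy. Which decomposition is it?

Decomposition 2

Decomposition 1: common = {A2, A3, A4}, closure = {A1, A2, A3, A4, A6} → lossless.
Decomposition 2: common = {A2}, closure = {A1, A2, A4} → lossy.
Decomposition 3: common = {A3, A5, A6}, closure = {A1, A3, A5, A6} → lossless.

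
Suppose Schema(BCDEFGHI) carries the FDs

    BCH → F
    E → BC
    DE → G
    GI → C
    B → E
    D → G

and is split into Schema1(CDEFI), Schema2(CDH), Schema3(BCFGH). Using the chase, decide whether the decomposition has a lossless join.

Chase test. Columns are BCDEFGHI; row i has aⱼ where attribute j ∈ Schemai, else bᵢⱼ.
Initial tableau (one row per fragment):
  row 1: b11 a2 a3 a4 a5 b16 b17 a8
  row 2: b21 a2 a3 b24 b25 b26 a7 b28
  row 3: a1 a2 b33 b34 a5 a6 a7 b38
Rows 1 and 2 agree on D; apply D→G and equate their G entries.
No row becomes fully distinguished — the join is lossy.

No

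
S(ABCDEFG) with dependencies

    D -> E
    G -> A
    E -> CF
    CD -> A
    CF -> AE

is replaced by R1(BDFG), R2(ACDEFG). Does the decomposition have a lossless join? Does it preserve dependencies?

Lossless test: (DFG)⁺ = {ACDEFG}, which contains all of one fragment — lossless.
Dependency preservation: every FD's attributes lie within a single fragment, so each can be enforced locally — preserved.

lossless and dependency-preserving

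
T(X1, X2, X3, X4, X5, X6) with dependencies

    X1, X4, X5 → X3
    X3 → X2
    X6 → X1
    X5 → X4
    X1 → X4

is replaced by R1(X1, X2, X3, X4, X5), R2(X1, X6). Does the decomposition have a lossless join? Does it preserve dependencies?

Lossless test: (X1)⁺ = {X1, X4}, which is a superkey of neither fragment — lossy.
Dependency preservation: every FD's attributes lie within a single fragment, so each can be enforced locally — preserved.

lossy but dependency-preserving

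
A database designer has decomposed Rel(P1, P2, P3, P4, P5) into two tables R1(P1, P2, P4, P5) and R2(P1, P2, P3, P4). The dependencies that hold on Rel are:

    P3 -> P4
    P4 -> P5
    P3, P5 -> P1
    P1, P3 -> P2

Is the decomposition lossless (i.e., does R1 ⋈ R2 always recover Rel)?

Yes

Common attributes: R1 ∩ R2 = {P1, P2, P4}.
Closure of {P1, P2, P4}: P4 → P5 applies, adding P5. So (P1, P2, P4)⁺ = {P1, P2, P4, P5}.
This closure contains every attribute of R1, so R1 ∩ R2 → R1. The join is lossless.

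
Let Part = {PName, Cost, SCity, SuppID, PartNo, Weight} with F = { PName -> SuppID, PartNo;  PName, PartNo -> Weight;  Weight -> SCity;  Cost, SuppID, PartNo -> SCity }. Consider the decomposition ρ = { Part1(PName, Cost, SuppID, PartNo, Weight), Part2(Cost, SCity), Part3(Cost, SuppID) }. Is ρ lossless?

Chase test. Columns are PName, Cost, SCity, SuppID, PartNo, Weight; row i has aⱼ where attribute j ∈ Parti, else bᵢⱼ.
Initial tableau (one row per fragment):
  row 1: a1 a2 b13 a4 a5 a6
  row 2: b21 a2 a3 b24 b25 b26
  row 3: b31 a2 b33 a4 b35 b36
No row becomes fully distinguished — the join is lossy.

No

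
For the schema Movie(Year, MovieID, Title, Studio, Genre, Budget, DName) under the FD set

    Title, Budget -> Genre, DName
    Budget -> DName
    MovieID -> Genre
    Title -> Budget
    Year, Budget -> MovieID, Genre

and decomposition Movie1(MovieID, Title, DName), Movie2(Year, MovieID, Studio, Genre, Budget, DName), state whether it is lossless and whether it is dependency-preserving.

lossy and not dependency-preserving

Lossless test: (MovieID, DName)⁺ = {MovieID, Genre, DName}, which is a superkey of neither fragment — lossy.
Dependency preservation: the restricted closure of {Title, Budget} across the fragments never reaches {Genre, DName}, so Title, Budget → Genre, DName cannot be enforced without a join — not preserved.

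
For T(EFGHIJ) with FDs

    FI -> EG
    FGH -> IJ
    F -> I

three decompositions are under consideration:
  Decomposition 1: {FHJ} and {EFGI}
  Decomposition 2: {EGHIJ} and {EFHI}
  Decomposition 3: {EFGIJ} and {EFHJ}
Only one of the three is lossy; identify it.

Decomposition 1: common = {F}, closure = {EFGI} → lossless.
Decomposition 2: common = {EHI}, closure = {EHI} → lossy.
Decomposition 3: common = {EFJ}, closure = {EFGIJ} → lossless.

Decomposition 2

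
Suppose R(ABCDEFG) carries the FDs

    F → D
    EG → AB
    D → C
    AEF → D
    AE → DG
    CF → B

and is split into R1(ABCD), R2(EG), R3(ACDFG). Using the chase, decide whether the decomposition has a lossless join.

No

Chase test. Columns are ABCDEFG; row i has aⱼ where attribute j ∈ Ri, else bᵢⱼ.
Initial tableau (one row per fragment):
  row 1: a1 a2 a3 a4 b15 b16 b17
  row 2: b21 b22 b23 b24 a5 b26 a7
  row 3: a1 b32 a3 a4 b35 a6 a7
No row becomes fully distinguished — the join is lossy.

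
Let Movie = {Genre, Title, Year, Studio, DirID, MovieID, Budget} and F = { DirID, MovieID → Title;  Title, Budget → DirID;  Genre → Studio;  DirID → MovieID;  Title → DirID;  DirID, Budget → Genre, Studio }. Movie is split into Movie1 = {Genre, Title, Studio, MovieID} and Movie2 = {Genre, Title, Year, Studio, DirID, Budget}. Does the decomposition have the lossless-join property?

Common attributes: Movie1 ∩ Movie2 = {Genre, Title, Studio}.
Closure of {Genre, Title, Studio}: Title → DirID applies, adding DirID; DirID → MovieID applies, adding MovieID. So (Genre, Title, Studio)⁺ = {Genre, Title, Studio, DirID, MovieID}.
This closure contains every attribute of Movie1, so Movie1 ∩ Movie2 → Movie1. The join is lossless.

Yes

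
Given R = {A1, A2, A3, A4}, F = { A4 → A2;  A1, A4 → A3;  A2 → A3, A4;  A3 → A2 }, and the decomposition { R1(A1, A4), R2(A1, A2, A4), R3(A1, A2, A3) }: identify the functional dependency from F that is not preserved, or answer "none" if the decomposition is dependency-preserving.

A4 → A2 lies within R2.
A1, A4 → A3: restricted closure across fragments reaches A3.
A2 → A3, A4: restricted closure across fragments reaches A3, A4.
A3 → A2 lies within R3.
Every dependency is enforceable on the fragments, so the decomposition is dependency-preserving.

none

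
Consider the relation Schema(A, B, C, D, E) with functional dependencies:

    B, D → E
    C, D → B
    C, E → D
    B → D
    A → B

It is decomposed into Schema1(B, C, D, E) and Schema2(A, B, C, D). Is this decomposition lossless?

Common attributes: Schema1 ∩ Schema2 = {B, C, D}.
Closure of {B, C, D}: B, D → E applies, adding E. So (B, C, D)⁺ = {B, C, D, E}.
This closure contains every attribute of Schema1, so Schema1 ∩ Schema2 → Schema1. The join is lossless.

Yes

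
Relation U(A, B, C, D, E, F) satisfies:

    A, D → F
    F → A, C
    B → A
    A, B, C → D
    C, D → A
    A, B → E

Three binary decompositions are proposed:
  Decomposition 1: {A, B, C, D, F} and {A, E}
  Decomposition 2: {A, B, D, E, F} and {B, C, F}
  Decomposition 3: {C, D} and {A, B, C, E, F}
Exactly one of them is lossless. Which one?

Decomposition 2

Decomposition 1: common = {A}, closure = {A} → lossy.
Decomposition 2: common = {B, F}, closure = {A, B, C, D, E, F} → lossless.
Decomposition 3: common = {C}, closure = {C} → lossy.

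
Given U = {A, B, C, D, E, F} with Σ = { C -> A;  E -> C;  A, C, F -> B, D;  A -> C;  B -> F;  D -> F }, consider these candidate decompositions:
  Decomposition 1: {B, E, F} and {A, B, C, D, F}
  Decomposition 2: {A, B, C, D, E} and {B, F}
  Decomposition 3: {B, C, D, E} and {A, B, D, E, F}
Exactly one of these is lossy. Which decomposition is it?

Decomposition 1: common = {B, F}, closure = {B, F} → lossy.
Decomposition 2: common = {B}, closure = {B, F} → lossless.
Decomposition 3: common = {B, D, E}, closure = {A, B, C, D, E, F} → lossless.

Decomposition 1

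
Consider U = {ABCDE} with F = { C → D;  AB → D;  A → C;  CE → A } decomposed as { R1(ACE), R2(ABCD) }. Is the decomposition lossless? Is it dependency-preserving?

Lossless test: (AC)⁺ = {ACD}, which is a superkey of neither fragment — lossy.
Dependency preservation: every FD's attributes lie within a single fragment, so each can be enforced locally — preserved.

lossy but dependency-preserving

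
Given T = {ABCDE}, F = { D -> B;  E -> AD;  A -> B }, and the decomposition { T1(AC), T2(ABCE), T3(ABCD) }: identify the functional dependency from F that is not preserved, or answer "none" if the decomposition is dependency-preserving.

E -> AD

Check E → AD: no single fragment contains all of {ADE}, and the restricted closure of {E} across the fragments never reaches {AD}.
D → B is preserved.
A → B is preserved.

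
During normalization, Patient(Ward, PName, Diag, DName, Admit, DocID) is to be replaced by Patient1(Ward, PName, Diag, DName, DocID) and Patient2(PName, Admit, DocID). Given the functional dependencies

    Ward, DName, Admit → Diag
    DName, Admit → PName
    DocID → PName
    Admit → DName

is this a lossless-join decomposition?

No

Common attributes: Patient1 ∩ Patient2 = {PName, DocID}.
No dependency enlarges {PName, DocID}, so (PName, DocID)⁺ = {PName, DocID}.
The closure contains neither all of Patient1 = {Ward, PName, Diag, DName, DocID} nor all of Patient2 = {PName, Admit, DocID}, so the common attributes are not a superkey of either fragment. The join is lossy.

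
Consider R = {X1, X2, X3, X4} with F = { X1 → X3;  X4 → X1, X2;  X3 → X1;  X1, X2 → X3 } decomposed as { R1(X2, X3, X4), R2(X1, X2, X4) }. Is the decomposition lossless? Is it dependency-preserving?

Lossless test: (X2, X4)⁺ = {X1, X2, X3, X4}, which contains all of one fragment — lossless.
Dependency preservation: the restricted closure of {X1} across the fragments never reaches {X3}, so X1 → X3 cannot be enforced without a join — not preserved.

lossless but not dependency-preserving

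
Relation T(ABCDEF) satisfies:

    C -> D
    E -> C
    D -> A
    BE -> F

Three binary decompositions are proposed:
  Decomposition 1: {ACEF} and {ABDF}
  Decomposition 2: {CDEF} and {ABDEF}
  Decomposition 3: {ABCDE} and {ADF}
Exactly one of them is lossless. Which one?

Decomposition 1: common = {AF}, closure = {AF} → lossy.
Decomposition 2: common = {DEF}, closure = {ACDEF} → lossless.
Decomposition 3: common = {AD}, closure = {AD} → lossy.

Decomposition 2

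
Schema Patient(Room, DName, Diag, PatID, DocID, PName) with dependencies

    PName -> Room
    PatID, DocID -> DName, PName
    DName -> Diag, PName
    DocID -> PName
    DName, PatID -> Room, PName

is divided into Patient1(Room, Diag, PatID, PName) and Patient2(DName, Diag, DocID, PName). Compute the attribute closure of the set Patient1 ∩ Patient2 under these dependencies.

Room, Diag, PName

Patient1 ∩ Patient2 = {Diag, PName}.
PName → Room applies, adding Room
Closure: {Room, Diag, PName}.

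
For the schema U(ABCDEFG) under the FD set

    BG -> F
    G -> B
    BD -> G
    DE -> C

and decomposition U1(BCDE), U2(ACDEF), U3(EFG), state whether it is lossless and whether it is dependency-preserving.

lossy and not dependency-preserving

Lossless test (chase): applying each FD to every pair of rows produces no changes in the tableau, so no row becomes fully distinguished — the join is lossy.
Dependency preservation: the restricted closure of {G} across the fragments never reaches {B}, so G → B cannot be enforced without a join — not preserved.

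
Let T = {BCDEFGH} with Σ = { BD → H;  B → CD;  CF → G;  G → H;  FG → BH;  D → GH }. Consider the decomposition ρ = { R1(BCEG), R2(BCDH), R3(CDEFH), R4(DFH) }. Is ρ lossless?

Chase test. Columns are BCDEFGH; row i has aⱼ where attribute j ∈ Ri, else bᵢⱼ.
Initial tableau (one row per fragment):
  row 1: a1 a2 b13 a4 b15 a6 b17
  row 2: a1 a2 a3 b24 b25 b26 a7
  row 3: b31 a2 a3 a4 a5 b36 a7
  row 4: b41 b42 a3 b44 a5 b46 a7
Rows 1 and 2 agree on B; apply B→CD and equate their CD entries.
Rows 1 and 2 agree on D; apply D→GH and equate their GH entries.
Rows 1 and 3 agree on D; apply D→GH and equate their GH entries.
Rows 1 and 4 agree on D; apply D→GH and equate their GH entries.
Rows 3 and 4 agree on FG; apply FG→BH and equate their BH entries.
Rows 3 and 4 agree on B; apply B→CD and equate their CD entries.
No row becomes fully distinguished — the join is lossy.

No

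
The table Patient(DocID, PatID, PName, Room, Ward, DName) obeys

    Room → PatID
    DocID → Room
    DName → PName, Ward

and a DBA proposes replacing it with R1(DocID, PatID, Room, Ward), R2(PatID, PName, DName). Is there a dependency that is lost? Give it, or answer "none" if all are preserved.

Check DName → PName, Ward: no single fragment contains all of {PName, Ward, DName}, and the restricted closure of {DName} across the fragments never reaches {PName, Ward}.
Room → PatID is preserved.
DocID → Room is preserved.

DName → PName, Ward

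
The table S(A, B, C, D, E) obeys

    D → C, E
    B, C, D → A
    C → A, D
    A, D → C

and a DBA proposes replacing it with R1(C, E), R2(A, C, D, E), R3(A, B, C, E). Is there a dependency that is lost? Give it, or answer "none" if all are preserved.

none

D → C, E lies within R2.
B, C, D → A: restricted closure across fragments reaches A.
C → A, D lies within R2.
A, D → C lies within R2.
Every dependency is enforceable on the fragments, so the decomposition is dependency-preserving.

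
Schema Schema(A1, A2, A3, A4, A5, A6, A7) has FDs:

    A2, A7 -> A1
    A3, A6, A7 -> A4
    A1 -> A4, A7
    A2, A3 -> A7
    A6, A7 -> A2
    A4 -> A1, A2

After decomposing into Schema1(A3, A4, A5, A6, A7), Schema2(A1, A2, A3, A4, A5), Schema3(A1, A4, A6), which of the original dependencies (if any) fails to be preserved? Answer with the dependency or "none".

A2, A7 -> A1

Check A2, A7 → A1: no single fragment contains all of {A1, A2, A7}, and the restricted closure of {A2, A7} across the fragments never reaches {A1}.
A3, A6, A7 → A4 is preserved.
A1 → A4, A7 is preserved.
A2, A3 → A7 is preserved.
A6, A7 → A2 is preserved.
A4 → A1, A2 is preserved.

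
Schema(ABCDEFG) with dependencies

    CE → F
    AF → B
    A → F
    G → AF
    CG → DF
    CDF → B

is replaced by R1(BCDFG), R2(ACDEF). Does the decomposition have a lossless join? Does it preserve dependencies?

Lossless test: (CDF)⁺ = {BCDF}, which is a superkey of neither fragment — lossy.
Dependency preservation: the restricted closure of {AF} across the fragments never reaches {B}, so AF → B cannot be enforced without a join — not preserved.

lossy and not dependency-preserving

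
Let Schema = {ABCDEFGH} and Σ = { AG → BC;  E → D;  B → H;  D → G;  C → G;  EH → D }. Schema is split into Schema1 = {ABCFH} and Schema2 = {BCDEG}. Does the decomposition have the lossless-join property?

No

Common attributes: Schema1 ∩ Schema2 = {BC}.
Closure of {BC}: B → H applies, adding H; C → G applies, adding G. So (BC)⁺ = {BCGH}.
The closure contains neither all of Schema1 = {ABCFH} nor all of Schema2 = {BCDEG}, so the common attributes are not a superkey of either fragment. The join is lossy.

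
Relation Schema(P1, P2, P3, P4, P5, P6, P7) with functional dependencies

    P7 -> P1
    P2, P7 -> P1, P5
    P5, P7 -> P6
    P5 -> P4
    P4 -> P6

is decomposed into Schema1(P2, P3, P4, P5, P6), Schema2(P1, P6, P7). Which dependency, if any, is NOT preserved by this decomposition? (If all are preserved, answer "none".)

P2, P7 -> P1, P5

Check P2, P7 → P1, P5: no single fragment contains all of {P1, P2, P5, P7}, and the restricted closure of {P2, P7} across the fragments never reaches {P1, P5}.
P7 → P1 is preserved.
P5, P7 → P6 is preserved.
P5 → P4 is preserved.
P4 → P6 is preserved.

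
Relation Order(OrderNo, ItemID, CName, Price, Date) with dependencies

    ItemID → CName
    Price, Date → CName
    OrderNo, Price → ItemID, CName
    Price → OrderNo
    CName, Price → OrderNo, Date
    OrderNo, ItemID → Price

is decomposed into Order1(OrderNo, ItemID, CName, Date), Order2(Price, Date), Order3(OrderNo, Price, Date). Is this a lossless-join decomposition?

No

Chase test. Columns are OrderNo, ItemID, CName, Price, Date; row i has aⱼ where attribute j ∈ Orderi, else bᵢⱼ.
Initial tableau (one row per fragment):
  row 1: a1 a2 a3 b14 a5
  row 2: b21 b22 b23 a4 a5
  row 3: a1 b32 b33 a4 a5
Rows 2 and 3 agree on Price, Date; apply Price, Date→CName and equate their CName entries.
Rows 2 and 3 agree on Price; apply Price→OrderNo and equate their OrderNo entries.
Rows 2 and 3 agree on OrderNo, Price; apply OrderNo, Price→ItemID, CName and equate their ItemID, CName entries.
No row becomes fully distinguished — the join is lossy.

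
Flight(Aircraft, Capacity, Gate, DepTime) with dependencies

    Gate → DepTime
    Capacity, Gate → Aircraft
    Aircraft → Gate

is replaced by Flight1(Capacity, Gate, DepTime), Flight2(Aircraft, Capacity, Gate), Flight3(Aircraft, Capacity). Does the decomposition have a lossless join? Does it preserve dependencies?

lossless and dependency-preserving

Lossless test (chase): Rows 1 and 2 agree on Gate; apply Gate→DepTime and equate their DepTime entries. Rows 1 and 2 agree on Capacity, Gate; apply Capacity, Gate→Aircraft and equate their Aircraft entries. Rows 1 and 3 agree on Aircraft; apply Aircraft→Gate and equate their Gate entries. Rows 1 and 3 agree on Gate; apply Gate→DepTime and equate their DepTime entries. Row 1 is now all distinguished symbols — the join is lossless.
Dependency preservation: every FD's attributes lie within a single fragment, so each can be enforced locally — preserved.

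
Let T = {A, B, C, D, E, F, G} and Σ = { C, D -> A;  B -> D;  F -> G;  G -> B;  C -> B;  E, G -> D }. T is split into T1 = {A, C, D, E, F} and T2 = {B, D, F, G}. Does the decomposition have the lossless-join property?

Common attributes: T1 ∩ T2 = {D, F}.
Closure of {D, F}: F → G applies, adding G; G → B applies, adding B. So (D, F)⁺ = {B, D, F, G}.
This closure contains every attribute of T2, so T1 ∩ T2 → T2. The join is lossless.

Yes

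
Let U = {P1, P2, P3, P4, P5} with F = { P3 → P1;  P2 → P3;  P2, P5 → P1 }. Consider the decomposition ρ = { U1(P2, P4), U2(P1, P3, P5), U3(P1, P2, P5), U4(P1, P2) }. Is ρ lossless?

No

Chase test. Columns are P1, P2, P3, P4, P5; row i has aⱼ where attribute j ∈ Ui, else bᵢⱼ.
Initial tableau (one row per fragment):
  row 1: b11 a2 b13 a4 b15
  row 2: a1 b22 a3 b24 a5
  row 3: a1 a2 b33 b34 a5
  row 4: a1 a2 b43 b44 b45
Rows 1 and 3 agree on P2; apply P2→P3 and equate their P3 entries.
Rows 1 and 4 agree on P2; apply P2→P3 and equate their P3 entries.
Rows 1 and 3 agree on P3; apply P3→P1 and equate their P1 entries.
No row becomes fully distinguished — the join is lossy.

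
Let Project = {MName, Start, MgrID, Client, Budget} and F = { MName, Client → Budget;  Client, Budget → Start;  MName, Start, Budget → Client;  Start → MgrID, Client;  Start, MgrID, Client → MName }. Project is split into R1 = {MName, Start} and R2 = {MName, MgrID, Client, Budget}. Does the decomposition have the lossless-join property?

Common attributes: R1 ∩ R2 = {MName}.
No dependency enlarges {MName}, so (MName)⁺ = {MName}.
The closure contains neither all of R1 = {MName, Start} nor all of R2 = {MName, MgrID, Client, Budget}, so the common attributes are not a superkey of either fragment. The join is lossy.

No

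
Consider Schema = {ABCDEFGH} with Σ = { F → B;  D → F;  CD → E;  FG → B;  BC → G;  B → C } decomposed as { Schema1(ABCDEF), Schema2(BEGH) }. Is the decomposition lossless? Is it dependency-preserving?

lossy but dependency-preserving

Lossless test: (BE)⁺ = {BCEG}, which is a superkey of neither fragment — lossy.
Dependency preservation: FG → B; BC → G are not contained in any single fragment, but the restricted closure of each left-hand side across the fragments still reaches the right-hand side; the remaining FDs each lie inside some fragment. All dependencies are preserved.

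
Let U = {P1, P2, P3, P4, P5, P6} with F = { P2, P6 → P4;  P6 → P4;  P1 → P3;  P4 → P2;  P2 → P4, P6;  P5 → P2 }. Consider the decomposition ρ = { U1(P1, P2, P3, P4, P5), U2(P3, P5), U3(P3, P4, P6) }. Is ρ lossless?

Yes

Chase test. Columns are P1, P2, P3, P4, P5, P6; row i has aⱼ where attribute j ∈ Ui, else bᵢⱼ.
Initial tableau (one row per fragment):
  row 1: a1 a2 a3 a4 a5 b16
  row 2: b21 b22 a3 b24 a5 b26
  row 3: b31 b32 a3 a4 b35 a6
Rows 1 and 3 agree on P4; apply P4→P2 and equate their P2 entries.
Rows 1 and 3 agree on P2; apply P2→P4, P6 and equate their P4, P6 entries.
Rows 1 and 2 agree on P5; apply P5→P2 and equate their P2 entries.
Rows 1 and 2 agree on P2; apply P2→P4, P6 and equate their P4, P6 entries.
Row 1 is now all distinguished symbols — the join is lossless.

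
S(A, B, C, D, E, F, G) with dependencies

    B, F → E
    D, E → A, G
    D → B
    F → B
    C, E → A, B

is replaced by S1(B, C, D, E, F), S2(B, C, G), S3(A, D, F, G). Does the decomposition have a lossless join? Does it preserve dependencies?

Lossless test (chase): Rows 1 and 3 agree on D; apply D→B and equate their B entries. Rows 1 and 3 agree on B, F; apply B, F→E and equate their E entries. Rows 1 and 3 agree on D, E; apply D, E→A, G and equate their A, G entries. Row 1 is now all distinguished symbols — the join is lossless.
Dependency preservation: the restricted closure of {D, E} across the fragments never reaches {A, G}, so D, E → A, G cannot be enforced without a join — not preserved.

lossless but not dependency-preserving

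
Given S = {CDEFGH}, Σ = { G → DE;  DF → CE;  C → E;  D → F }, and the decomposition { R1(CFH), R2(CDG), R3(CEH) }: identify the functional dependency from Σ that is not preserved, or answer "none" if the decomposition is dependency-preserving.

D → F

Check D → F: no single fragment contains all of {DF}, and the restricted closure of {D} across the fragments never reaches {F}.
G → DE is preserved.
DF → CE is preserved.
C → E is preserved.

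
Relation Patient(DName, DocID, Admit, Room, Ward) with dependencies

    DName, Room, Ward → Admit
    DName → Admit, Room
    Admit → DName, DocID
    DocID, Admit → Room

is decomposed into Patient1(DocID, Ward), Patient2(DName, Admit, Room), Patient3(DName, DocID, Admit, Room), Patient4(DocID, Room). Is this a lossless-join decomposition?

No

Chase test. Columns are DName, DocID, Admit, Room, Ward; row i has aⱼ where attribute j ∈ Patienti, else bᵢⱼ.
Initial tableau (one row per fragment):
  row 1: b11 a2 b13 b14 a5
  row 2: a1 b22 a3 a4 b25
  row 3: a1 a2 a3 a4 b35
  row 4: b41 a2 b43 a4 b45
Rows 2 and 3 agree on Admit; apply Admit→DName, DocID and equate their DName, DocID entries.
No row becomes fully distinguished — the join is lossy.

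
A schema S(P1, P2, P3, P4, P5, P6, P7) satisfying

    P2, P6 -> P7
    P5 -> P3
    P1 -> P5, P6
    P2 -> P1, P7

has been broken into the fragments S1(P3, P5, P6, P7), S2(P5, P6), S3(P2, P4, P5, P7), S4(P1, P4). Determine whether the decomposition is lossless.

No

Chase test. Columns are P1, P2, P3, P4, P5, P6, P7; row i has aⱼ where attribute j ∈ Si, else bᵢⱼ.
Initial tableau (one row per fragment):
  row 1: b11 b12 a3 b14 a5 a6 a7
  row 2: b21 b22 b23 b24 a5 a6 b27
  row 3: b31 a2 b33 a4 a5 b36 a7
  row 4: a1 b42 b43 a4 b45 b46 b47
Rows 1 and 2 agree on P5; apply P5→P3 and equate their P3 entries.
Rows 1 and 3 agree on P5; apply P5→P3 and equate their P3 entries.
No row becomes fully distinguished — the join is lossy.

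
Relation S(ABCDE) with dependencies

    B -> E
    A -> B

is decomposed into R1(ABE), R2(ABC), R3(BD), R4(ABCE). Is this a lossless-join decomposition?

Chase test. Columns are ABCDE; row i has aⱼ where attribute j ∈ Ri, else bᵢⱼ.
Initial tableau (one row per fragment):
  row 1: a1 a2 b13 b14 a5
  row 2: a1 a2 a3 b24 b25
  row 3: b31 a2 b33 a4 b35
  row 4: a1 a2 a3 b44 a5
Rows 1 and 2 agree on B; apply B→E and equate their E entries.
Rows 1 and 3 agree on B; apply B→E and equate their E entries.
No row becomes fully distinguished — the join is lossy.

No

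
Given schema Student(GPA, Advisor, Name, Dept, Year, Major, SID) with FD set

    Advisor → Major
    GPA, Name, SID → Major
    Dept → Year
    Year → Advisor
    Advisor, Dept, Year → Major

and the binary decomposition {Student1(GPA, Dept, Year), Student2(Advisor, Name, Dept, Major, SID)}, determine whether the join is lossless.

Common attributes: Student1 ∩ Student2 = {Dept}.
Closure of {Dept}: Dept → Year applies, adding Year; Year → Advisor applies, adding Advisor; Advisor, Dept, Year → Major applies, adding Major. So (Dept)⁺ = {Advisor, Dept, Year, Major}.
The closure contains neither all of Student1 = {GPA, Dept, Year} nor all of Student2 = {Advisor, Name, Dept, Major, SID}, so the common attributes are not a superkey of either fragment. The join is lossy.

No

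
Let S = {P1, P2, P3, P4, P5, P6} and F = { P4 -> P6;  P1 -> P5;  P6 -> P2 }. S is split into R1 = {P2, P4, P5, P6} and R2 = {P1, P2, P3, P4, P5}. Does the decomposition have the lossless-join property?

Common attributes: R1 ∩ R2 = {P2, P4, P5}.
Closure of {P2, P4, P5}: P4 → P6 applies, adding P6. So (P2, P4, P5)⁺ = {P2, P4, P5, P6}.
This closure contains every attribute of R1, so R1 ∩ R2 → R1. The join is lossless.

Yes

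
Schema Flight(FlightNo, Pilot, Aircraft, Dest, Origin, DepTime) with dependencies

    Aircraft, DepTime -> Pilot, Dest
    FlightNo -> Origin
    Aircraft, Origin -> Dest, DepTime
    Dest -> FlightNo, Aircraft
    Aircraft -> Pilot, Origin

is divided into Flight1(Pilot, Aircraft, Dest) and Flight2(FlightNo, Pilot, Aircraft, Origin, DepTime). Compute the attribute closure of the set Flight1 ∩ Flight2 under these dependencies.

FlightNo, Pilot, Aircraft, Dest, Origin, DepTime

Flight1 ∩ Flight2 = {Pilot, Aircraft}.
Aircraft → Pilot, Origin applies, adding Origin
Aircraft, Origin → Dest, DepTime applies, adding Dest, DepTime
Dest → FlightNo, Aircraft applies, adding FlightNo
Closure: {FlightNo, Pilot, Aircraft, Dest, Origin, DepTime}.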